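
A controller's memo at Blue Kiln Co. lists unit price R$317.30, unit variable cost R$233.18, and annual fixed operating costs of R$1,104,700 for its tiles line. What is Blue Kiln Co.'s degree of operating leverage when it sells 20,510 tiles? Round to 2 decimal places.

2.78

At 20,510 units, contribution = 20,510 × R$84.12 = R$1,725,301.20.
Subtracting fixed costs: EBIT = R$1,725,301.20 − R$1,104,700 = R$620,601.20.
So DOL = total CM / EBIT = R$1,725,301.20 / R$620,601.20 = 2.7800.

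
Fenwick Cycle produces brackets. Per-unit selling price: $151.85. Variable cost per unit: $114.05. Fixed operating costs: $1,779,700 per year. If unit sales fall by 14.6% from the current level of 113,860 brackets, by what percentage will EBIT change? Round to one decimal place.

-24.9%

Total contribution margin = 113,860 × $37.80 = $4,303,908.00.
EBIT = $4,303,908.00 − $1,779,700 = $2,524,208.00.
So DOL = total CM / EBIT = $4,303,908.00 / $2,524,208.00 = 1.7051.
%ΔEBIT = DOL × %ΔSales = 1.7051 × -14.6% = -24.9%.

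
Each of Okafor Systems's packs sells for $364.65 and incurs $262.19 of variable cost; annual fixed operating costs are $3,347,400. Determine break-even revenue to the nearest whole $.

Contribution margin per unit = $364.65 − $262.19 = $102.46, a CM ratio of $102.46 ÷ $364.65 = 0.2810.
Break-even revenue = fixed costs × price ÷ CM = $3,347,400 × $364.65 ÷ $102.46 = $11,913,229.

$11,913,229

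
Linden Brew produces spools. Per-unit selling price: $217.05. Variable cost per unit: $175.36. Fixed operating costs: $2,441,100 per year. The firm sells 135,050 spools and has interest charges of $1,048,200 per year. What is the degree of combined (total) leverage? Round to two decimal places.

Total contribution margin = 135,050 × $41.69 = $5,630,234.50.
Operating income = contribution − fixed costs = $5,630,234.50 − $2,441,100 = $3,189,134.50. Interest = $1,048,200.00.
DOL = $5,630,234.50 ÷ $3,189,134.50 = 1.7654; DFL = $3,189,134.50 ÷ $2,140,934.50 = 1.4896.
DCL = DOL × DFL = 1.7654 × 1.4896 = 2.6297.

2.63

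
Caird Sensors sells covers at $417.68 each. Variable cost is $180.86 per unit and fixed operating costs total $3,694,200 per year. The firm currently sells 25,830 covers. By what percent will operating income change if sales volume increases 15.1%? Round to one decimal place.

Contribution at this volume is 25,830 × $236.82 = $6,117,060.60.
EBIT = $6,117,060.60 − $3,694,200 = $2,422,860.60.
DOL = contribution ÷ EBIT = $6,117,060.60 ÷ $2,422,860.60 = 2.5247.
So EBIT moves 2.5247 × (+15.1%) = +38.1%.

+38.1%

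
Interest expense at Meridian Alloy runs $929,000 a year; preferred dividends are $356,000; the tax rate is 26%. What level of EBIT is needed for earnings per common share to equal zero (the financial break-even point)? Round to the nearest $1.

$1,410,081

Preferred dividends are paid after tax, so their pre-tax equivalent is $356,000 ÷ (1 − 0.26) = $481,081.08.
EPS = 0 when EBIT covers interest plus the pre-tax preferred burden: $929,000 + $481,081.08 = $1,410,081.08.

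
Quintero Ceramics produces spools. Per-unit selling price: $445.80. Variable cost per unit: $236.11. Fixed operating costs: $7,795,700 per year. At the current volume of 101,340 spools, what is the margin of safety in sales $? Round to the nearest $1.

$28,603,749

Contribution margin per unit = $445.80 − $236.11 = $209.69. Break-even units = $7,795,700 ÷ $209.69 = 37,177.26; break-even revenue = 37,177.26 × $445.80 = $16,573,623.25.
Actual sales revenue = 101,340 × $445.80 = $45,177,372.00.
Margin of safety = $45,177,372.00 − $16,573,623.25 = $28,603,749.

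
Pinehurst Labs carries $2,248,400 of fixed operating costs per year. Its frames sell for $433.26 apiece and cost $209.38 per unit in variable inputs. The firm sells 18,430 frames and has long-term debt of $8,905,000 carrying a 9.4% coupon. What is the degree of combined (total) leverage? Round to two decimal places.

Total contribution margin = 18,430 × $223.88 = $4,126,108.40.
Operating income = contribution − fixed costs = $4,126,108.40 − $2,248,400 = $1,877,708.40. Interest = $837,070.00, so EBIT − I = $1,040,638.40.
DCL = contribution ÷ (EBIT − I) = $4,126,108.40 ÷ $1,040,638.40 = 3.9650.

3.96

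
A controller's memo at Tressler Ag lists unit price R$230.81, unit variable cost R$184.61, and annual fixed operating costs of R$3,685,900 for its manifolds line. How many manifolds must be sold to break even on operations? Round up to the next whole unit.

Unit CM = price − variable cost = R$230.81 − R$184.61 = R$46.20.
Break-even volume = fixed costs ÷ CM per unit = R$3,685,900 ÷ R$46.20 = 79,781.39, so 79,782 manifolds.

79,782 manifolds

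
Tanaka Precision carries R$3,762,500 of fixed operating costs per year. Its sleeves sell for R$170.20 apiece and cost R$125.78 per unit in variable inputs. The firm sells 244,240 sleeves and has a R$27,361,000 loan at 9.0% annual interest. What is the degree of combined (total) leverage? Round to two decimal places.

At 244,240 units, contribution = 244,240 × R$44.42 = R$10,849,140.80.
Operating income = contribution − fixed costs = R$10,849,140.80 − R$3,762,500 = R$7,086,640.80. Interest = R$2,462,490.00, so EBIT − I = R$4,624,150.80.
DCL = contribution ÷ (EBIT − I) = R$10,849,140.80 ÷ R$4,624,150.80 = 2.3462.

2.35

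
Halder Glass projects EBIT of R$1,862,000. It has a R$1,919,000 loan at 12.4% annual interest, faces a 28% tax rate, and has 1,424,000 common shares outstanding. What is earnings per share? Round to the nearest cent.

Interest = R$237,956.00, so EBT = R$1,862,000 − R$237,956.00 = R$1,624,044.00.
Net income = R$1,624,044.00 × (1 − 0.28) = R$1,169,311.68.
Per share: R$1,169,311.68 / 1,424,000 shares = R$0.82.

R$0.82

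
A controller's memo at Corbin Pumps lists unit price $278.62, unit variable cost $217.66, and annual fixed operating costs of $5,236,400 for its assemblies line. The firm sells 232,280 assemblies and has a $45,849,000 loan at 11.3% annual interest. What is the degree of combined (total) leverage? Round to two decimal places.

3.78

At 232,280 units, contribution = 232,280 × $60.96 = $14,159,788.80.
Subtracting fixed costs: EBIT = $14,159,788.80 − $5,236,400 = $8,923,388.80. Interest = $5,180,937.00.
DOL = $14,159,788.80 ÷ $8,923,388.80 = 1.5868; DFL = $8,923,388.80 ÷ $3,742,451.80 = 2.3844.
Combined leverage = 1.5868 × 2.3844 = 3.7836.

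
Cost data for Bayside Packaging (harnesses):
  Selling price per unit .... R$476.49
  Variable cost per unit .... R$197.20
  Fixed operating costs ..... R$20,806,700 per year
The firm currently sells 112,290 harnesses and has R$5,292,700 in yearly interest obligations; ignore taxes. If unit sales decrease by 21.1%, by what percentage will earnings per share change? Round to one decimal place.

-125.8%

Contribution at this volume is 112,290 × R$279.29 = R$31,361,474.10.
Subtracting fixed costs: EBIT = R$31,361,474.10 − R$20,806,700 = R$10,554,774.10.
Interest = R$5,292,700.00, so EBIT − I = R$5,262,074.10.
Degree of combined leverage = contribution ÷ (EBIT − I) = R$31,361,474.10 ÷ R$5,262,074.10 = 5.9599.
%ΔEPS = DCL × %ΔSales = 5.9599 × -21.1% = -125.8%.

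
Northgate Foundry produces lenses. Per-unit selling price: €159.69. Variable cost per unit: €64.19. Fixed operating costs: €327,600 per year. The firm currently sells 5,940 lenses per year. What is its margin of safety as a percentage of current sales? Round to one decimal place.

42.2%

Unit CM = price − variable cost = €159.69 − €64.19 = €95.50. Break-even units = €327,600 ÷ €95.50 = 3,430.37; break-even revenue = 3,430.37 × €159.69 = €547,795.23.
Actual sales revenue = 5,940 × €159.69 = €948,558.60.
Margin of safety = (€948,558.60 − €547,795.23) ÷ €948,558.60 = 42.2%.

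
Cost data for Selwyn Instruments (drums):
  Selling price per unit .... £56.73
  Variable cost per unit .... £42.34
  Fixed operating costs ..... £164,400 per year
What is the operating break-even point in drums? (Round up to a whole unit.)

11,425 drums

Contribution margin per unit = £56.73 − £42.34 = £14.39.
Units to break even: £164,400 ÷ £14.39 = 11,424.60, rounded up to 11,425.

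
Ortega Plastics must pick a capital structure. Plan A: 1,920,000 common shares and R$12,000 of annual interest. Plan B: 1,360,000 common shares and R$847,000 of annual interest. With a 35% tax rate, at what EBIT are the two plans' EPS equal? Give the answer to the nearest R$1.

R$2,874,857

At indifference, (EBIT − 12,000)(1 − t)/1,920,000 = (EBIT − 847,000)(1 − t)/1,360,000.
The (1 − t) factor cancels: (EBIT − 12,000) × 1,360,000 = (EBIT − 847,000) × 1,920,000.
EBIT × (1,920,000 − 1,360,000) = 847,000 × 1,920,000 − 12,000 × 1,360,000 = 1,609,920,000,000, so EBIT = 1,609,920,000,000 ÷ 560,000 = 2,874,857.14.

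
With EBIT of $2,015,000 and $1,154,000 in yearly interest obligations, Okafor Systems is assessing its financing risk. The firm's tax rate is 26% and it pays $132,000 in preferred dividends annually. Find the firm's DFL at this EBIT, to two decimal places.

Annual interest charges come to $1,154,000.00.
Pre-tax preferred-dividend burden = $132,000 ÷ (1 − 0.26) = $178,378.38.
DFL = EBIT ÷ [EBIT − I − D_p/(1−t)] = $2,015,000 ÷ [$2,015,000 − $1,154,000.00 − $178,378.38] = $2,015,000 ÷ $682,621.62 = 2.9519.

2.95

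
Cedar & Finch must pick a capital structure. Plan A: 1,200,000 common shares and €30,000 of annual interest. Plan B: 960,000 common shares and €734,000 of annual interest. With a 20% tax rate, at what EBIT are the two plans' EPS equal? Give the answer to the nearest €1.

€3,550,000

Set EPS_A = EPS_B: (EBIT − €30,000)(1 − 0.20) ÷ 1,200,000 = (EBIT − €734,000)(1 − 0.20) ÷ 960,000.
Cancelling (1 − t) and cross-multiplying: 960,000·(EBIT − 30,000) = 1,200,000·(EBIT − 734,000).
Solving, EBIT = (734,000·1,200,000 − 30,000·960,000) / (1,200,000 − 960,000) = 852,000,000,000 / 240,000 = 3,550,000.00.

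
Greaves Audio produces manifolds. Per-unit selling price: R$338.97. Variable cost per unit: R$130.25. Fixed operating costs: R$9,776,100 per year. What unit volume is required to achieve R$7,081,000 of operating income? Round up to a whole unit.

80,765 manifolds

Contribution margin per unit = R$338.97 − R$130.25 = R$208.72.
Units = (FC + target) / CM = (R$9,776,100 + R$7,081,000) / R$208.72 = 80,764.18, so 80,765 manifolds.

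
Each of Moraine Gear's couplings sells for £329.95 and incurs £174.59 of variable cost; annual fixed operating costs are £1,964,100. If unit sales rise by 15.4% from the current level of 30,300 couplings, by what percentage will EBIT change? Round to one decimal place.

+26.4%

Total contribution margin = 30,300 × £155.36 = £4,707,408.00.
EBIT = £4,707,408.00 − £1,964,100 = £2,743,308.00.
DOL = contribution ÷ EBIT = £4,707,408.00 ÷ £2,743,308.00 = 1.7160.
So EBIT moves 1.7160 × (+15.4%) = +26.4%.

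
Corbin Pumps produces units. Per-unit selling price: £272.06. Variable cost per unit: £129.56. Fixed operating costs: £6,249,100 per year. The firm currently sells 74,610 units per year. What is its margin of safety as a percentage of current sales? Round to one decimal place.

Each unit contributes £272.06 − £129.56 = £142.50. Break-even units = £6,249,100 ÷ £142.50 = 43,853.33; break-even revenue = 43,853.33 × £272.06 = £11,930,737.87.
Actual sales revenue = 74,610 × £272.06 = £20,298,396.60.
Margin of safety = (£20,298,396.60 − £11,930,737.87) ÷ £20,298,396.60 = 41.2%.

41.2%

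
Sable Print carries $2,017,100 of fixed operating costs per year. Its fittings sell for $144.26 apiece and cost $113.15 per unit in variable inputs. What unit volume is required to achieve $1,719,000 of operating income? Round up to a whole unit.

120,094 fittings

Unit CM = price − variable cost = $144.26 − $113.15 = $31.11.
Units = (FC + target) / CM = ($2,017,100 + $1,719,000) / $31.11 = 120,093.22, so 120,094 fittings.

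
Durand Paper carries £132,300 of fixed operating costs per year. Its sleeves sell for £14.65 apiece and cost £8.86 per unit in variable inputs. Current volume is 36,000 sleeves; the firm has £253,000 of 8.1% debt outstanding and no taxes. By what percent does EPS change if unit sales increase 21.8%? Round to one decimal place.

At 36,000 units, contribution = 36,000 × £5.79 = £208,440.00.
Operating income = contribution − fixed costs = £208,440.00 − £132,300 = £76,140.00.
Interest = £20,493.00, so EBIT − I = £55,647.00.
DCL = total CM / (EBIT − I) = £208,440.00 / £55,647.00 = 3.7458.
%ΔEPS = DCL × %ΔSales = 3.7458 × +21.8% = +81.7%.

+81.7%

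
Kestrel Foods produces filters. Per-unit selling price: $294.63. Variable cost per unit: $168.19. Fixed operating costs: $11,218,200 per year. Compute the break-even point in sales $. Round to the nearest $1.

Contribution margin per unit = $294.63 − $168.19 = $126.44, a CM ratio of $126.44 ÷ $294.63 = 0.4291.
Break-even sales = FC ÷ CM ratio = $11,218,200 × $294.63 / $126.44 = $26,140,606.

$26,140,606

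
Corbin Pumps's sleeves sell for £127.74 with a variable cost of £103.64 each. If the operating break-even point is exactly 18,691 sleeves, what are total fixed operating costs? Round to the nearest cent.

£450,453.10

Contribution margin per unit = £127.74 − £103.64 = £24.10.
Fixed costs = break-even units × CM = 18,691 × £24.10 = £450,453.10.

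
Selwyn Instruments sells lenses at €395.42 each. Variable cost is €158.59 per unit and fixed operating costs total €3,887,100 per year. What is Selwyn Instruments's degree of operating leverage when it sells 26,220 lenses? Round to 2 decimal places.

2.67

At 26,220 units, contribution = 26,220 × €236.83 = €6,209,682.60.
Subtracting fixed costs: EBIT = €6,209,682.60 − €3,887,100 = €2,322,582.60.
So DOL = total CM / EBIT = €6,209,682.60 / €2,322,582.60 = 2.6736.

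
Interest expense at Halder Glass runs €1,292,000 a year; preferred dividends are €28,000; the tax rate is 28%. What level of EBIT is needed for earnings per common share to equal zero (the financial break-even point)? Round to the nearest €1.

€1,330,889

Grossing the preferred dividend up to pre-tax terms: €28,000 / (1 − 0.28) = €38,888.89.
Financial break-even EBIT = interest + D_p ÷ (1 − t) = €1,292,000 + €38,888.89 = €1,330,888.89.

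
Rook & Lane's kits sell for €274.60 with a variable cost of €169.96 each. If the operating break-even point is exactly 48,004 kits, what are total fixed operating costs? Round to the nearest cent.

Contribution margin per unit = €274.60 − €169.96 = €104.64.
Fixed costs = break-even units × CM = 48,004 × €104.64 = €5,023,138.56.

€5,023,138.56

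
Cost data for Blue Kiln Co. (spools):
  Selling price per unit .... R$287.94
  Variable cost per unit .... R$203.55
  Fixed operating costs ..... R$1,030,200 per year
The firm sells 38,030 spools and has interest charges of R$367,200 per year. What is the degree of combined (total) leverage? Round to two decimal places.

1.77

At 38,030 units, contribution = 38,030 × R$84.39 = R$3,209,351.70.
Operating income = contribution − fixed costs = R$3,209,351.70 − R$1,030,200 = R$2,179,151.70. Interest = R$367,200.00.
DOL = R$3,209,351.70 ÷ R$2,179,151.70 = 1.4728; DFL = R$2,179,151.70 ÷ R$1,811,951.70 = 1.2027.
DCL = DOL × DFL = 1.4728 × 1.2027 = 1.7713.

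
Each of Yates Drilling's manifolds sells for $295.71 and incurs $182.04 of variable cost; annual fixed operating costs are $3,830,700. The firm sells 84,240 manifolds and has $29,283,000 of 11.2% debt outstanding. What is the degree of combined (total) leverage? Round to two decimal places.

At 84,240 units, contribution = 84,240 × $113.67 = $9,575,560.80.
Operating income = contribution − fixed costs = $9,575,560.80 − $3,830,700 = $5,744,860.80. Interest = $3,279,696.00, so EBIT − I = $2,465,164.80.
Degree of total leverage = total CM / (EBIT − interest) = $9,575,560.80 / $2,465,164.80 = 3.8843.

3.88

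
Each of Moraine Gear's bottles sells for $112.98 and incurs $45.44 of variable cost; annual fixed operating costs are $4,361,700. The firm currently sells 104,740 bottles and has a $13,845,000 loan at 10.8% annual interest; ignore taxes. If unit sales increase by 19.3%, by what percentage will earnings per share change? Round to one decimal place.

+112.2%

Contribution at this volume is 104,740 × $67.54 = $7,074,139.60.
Subtracting fixed costs: EBIT = $7,074,139.60 − $4,361,700 = $2,712,439.60.
After interest of $1,495,260.00, pre-tax earnings = $1,217,179.60.
DCL = total CM / (EBIT − I) = $7,074,139.60 / $1,217,179.60 = 5.8119.
EPS therefore changes by 5.8119 × (+19.3%) = +112.2%.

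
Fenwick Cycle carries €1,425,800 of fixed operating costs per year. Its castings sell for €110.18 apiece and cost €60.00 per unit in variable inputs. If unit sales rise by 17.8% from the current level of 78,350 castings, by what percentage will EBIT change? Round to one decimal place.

+27.9%

Total contribution margin = 78,350 × €50.18 = €3,931,603.00.
Subtracting fixed costs: EBIT = €3,931,603.00 − €1,425,800 = €2,505,803.00.
Degree of operating leverage = €3,931,603.00 / €2,505,803.00 = 1.5690.
So EBIT moves 1.5690 × (+17.8%) = +27.9%.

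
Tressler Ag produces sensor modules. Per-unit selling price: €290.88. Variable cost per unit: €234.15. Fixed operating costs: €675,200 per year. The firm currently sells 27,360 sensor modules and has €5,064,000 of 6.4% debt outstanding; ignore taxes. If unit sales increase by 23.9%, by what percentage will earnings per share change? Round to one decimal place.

+67.1%

At 27,360 units, contribution = 27,360 × €56.73 = €1,552,132.80.
Subtracting fixed costs: EBIT = €1,552,132.80 − €675,200 = €876,932.80.
Interest = €324,096.00, so EBIT − I = €552,836.80.
Degree of combined leverage = contribution ÷ (EBIT − I) = €1,552,132.80 ÷ €552,836.80 = 2.8076.
%ΔEPS = DCL × %ΔSales = 2.8076 × +23.9% = +67.1%.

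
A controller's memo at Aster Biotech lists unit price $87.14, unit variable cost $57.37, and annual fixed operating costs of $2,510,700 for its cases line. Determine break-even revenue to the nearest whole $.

CM per unit = $87.14 − $57.37 = $29.77; CM ratio = $29.77 / $87.14 = 0.3416.
Break-even revenue = fixed costs × price ÷ CM = $2,510,700 × $87.14 ÷ $29.77 = $7,349,090.

$7,349,090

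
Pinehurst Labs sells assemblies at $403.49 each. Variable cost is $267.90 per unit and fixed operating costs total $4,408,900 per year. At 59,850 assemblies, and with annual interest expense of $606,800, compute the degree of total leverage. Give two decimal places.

2.62

Contribution at this volume is 59,850 × $135.59 = $8,115,061.50.
Subtracting fixed costs: EBIT = $8,115,061.50 − $4,408,900 = $3,706,161.50. Interest = $606,800.00, so EBIT − I = $3,099,361.50.
Degree of total leverage = total CM / (EBIT − interest) = $8,115,061.50 / $3,099,361.50 = 2.6183.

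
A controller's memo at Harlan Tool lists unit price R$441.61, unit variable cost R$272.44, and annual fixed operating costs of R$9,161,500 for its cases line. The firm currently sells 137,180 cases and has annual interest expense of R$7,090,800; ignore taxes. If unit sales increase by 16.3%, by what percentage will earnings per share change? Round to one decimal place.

Contribution at this volume is 137,180 × R$169.17 = R$23,206,740.60.
EBIT = R$23,206,740.60 − R$9,161,500 = R$14,045,240.60.
After interest of R$7,090,800.00, pre-tax earnings = R$6,954,440.60.
Degree of combined leverage = contribution ÷ (EBIT − I) = R$23,206,740.60 ÷ R$6,954,440.60 = 3.3370.
EPS therefore changes by 3.3370 × (+16.3%) = +54.4%.

+54.4%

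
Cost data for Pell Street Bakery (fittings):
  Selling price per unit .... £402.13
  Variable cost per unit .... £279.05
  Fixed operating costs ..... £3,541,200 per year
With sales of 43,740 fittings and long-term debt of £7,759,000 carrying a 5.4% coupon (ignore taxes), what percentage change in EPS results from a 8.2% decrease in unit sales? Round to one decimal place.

-31.0%

At 43,740 units, contribution = 43,740 × £123.08 = £5,383,519.20.
Operating income = contribution − fixed costs = £5,383,519.20 − £3,541,200 = £1,842,319.20.
After interest of £418,986.00, pre-tax earnings = £1,423,333.20.
Degree of combined leverage = contribution ÷ (EBIT − I) = £5,383,519.20 ÷ £1,423,333.20 = 3.7823.
%ΔEPS = DCL × %ΔSales = 3.7823 × -8.2% = -31.0%.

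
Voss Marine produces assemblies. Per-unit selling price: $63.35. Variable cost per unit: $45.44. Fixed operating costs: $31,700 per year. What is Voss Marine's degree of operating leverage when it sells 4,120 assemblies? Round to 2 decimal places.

1.75

At 4,120 units, contribution = 4,120 × $17.91 = $73,789.20.
Subtracting fixed costs: EBIT = $73,789.20 − $31,700 = $42,089.20.
Degree of operating leverage = $73,789.20 / $42,089.20 = 1.7532.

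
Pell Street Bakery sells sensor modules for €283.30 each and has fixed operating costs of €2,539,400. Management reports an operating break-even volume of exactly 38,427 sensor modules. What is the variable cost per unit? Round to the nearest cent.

€217.22

At break-even, FC = Q × (P − VC), so P − VC = €2,539,400 ÷ 38,427 = €66.0837.
Hence VC = price − CM = €283.30 − €66.0837 = €217.22.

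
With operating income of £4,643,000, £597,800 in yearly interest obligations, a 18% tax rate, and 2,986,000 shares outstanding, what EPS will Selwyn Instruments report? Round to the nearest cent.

Pre-tax income = £4,643,000 − £597,800.00 = £4,045,200.00.
After tax at 18%: net income = £4,045,200.00 × 0.82 = £3,317,064.00.
Per share: £3,317,064.00 / 2,986,000 shares = £1.11.

£1.11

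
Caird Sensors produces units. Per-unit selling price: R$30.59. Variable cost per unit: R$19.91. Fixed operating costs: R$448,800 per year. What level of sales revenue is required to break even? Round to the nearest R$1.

R$1,285,467

CM per unit = R$30.59 − R$19.91 = R$10.68; CM ratio = R$10.68 / R$30.59 = 0.3491.
Break-even revenue = fixed costs × price ÷ CM = R$448,800 × R$30.59 ÷ R$10.68 = R$1,285,467.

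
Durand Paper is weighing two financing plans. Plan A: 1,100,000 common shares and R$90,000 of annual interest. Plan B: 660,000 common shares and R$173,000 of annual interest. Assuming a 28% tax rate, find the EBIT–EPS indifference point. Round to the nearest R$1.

Set EPS_A = EPS_B: (EBIT − R$90,000)(1 − 0.28) ÷ 1,100,000 = (EBIT − R$173,000)(1 − 0.28) ÷ 660,000.
The (1 − t) factor cancels: (EBIT − 90,000) × 660,000 = (EBIT − 173,000) × 1,100,000.
Solving, EBIT = (173,000·1,100,000 − 90,000·660,000) / (1,100,000 − 660,000) = 130,900,000,000 / 440,000 = 297,500.00.

R$297,500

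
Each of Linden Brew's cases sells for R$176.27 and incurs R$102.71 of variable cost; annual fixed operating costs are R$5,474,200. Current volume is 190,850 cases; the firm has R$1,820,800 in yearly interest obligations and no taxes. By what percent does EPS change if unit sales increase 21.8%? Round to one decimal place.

+45.4%

Total contribution margin = 190,850 × R$73.56 = R$14,038,926.00.
Operating income = contribution − fixed costs = R$14,038,926.00 − R$5,474,200 = R$8,564,726.00.
Interest = R$1,820,800.00, so EBIT − I = R$6,743,926.00.
Degree of combined leverage = contribution ÷ (EBIT − I) = R$14,038,926.00 ÷ R$6,743,926.00 = 2.0817.
%ΔEPS = DCL × %ΔSales = 2.0817 × +21.8% = +45.4%.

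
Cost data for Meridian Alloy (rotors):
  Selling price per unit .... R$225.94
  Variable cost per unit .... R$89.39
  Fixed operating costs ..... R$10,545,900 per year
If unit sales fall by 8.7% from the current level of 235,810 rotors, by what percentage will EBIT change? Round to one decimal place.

At 235,810 units, contribution = 235,810 × R$136.55 = R$32,199,855.50.
Subtracting fixed costs: EBIT = R$32,199,855.50 − R$10,545,900 = R$21,653,955.50.
Degree of operating leverage = R$32,199,855.50 / R$21,653,955.50 = 1.4870.
So EBIT moves 1.4870 × (-8.7%) = -12.9%.

-12.9%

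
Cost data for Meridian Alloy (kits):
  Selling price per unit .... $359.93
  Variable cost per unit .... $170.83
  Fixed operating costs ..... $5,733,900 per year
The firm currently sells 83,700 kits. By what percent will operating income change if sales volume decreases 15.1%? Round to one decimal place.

-23.7%

Contribution at this volume is 83,700 × $189.10 = $15,827,670.00.
Operating income = contribution − fixed costs = $15,827,670.00 − $5,733,900 = $10,093,770.00.
So DOL = total CM / EBIT = $15,827,670.00 / $10,093,770.00 = 1.5681.
Operating income changes by 1.5681 × -15.1% = -23.7%.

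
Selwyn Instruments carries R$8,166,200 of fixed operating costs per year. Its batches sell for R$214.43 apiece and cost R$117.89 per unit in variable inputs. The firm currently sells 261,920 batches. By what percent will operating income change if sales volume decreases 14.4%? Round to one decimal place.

Total contribution margin = 261,920 × R$96.54 = R$25,285,756.80.
Operating income = contribution − fixed costs = R$25,285,756.80 − R$8,166,200 = R$17,119,556.80.
DOL = contribution ÷ EBIT = R$25,285,756.80 ÷ R$17,119,556.80 = 1.4770.
%ΔEBIT = DOL × %ΔSales = 1.4770 × -14.4% = -21.3%.

-21.3%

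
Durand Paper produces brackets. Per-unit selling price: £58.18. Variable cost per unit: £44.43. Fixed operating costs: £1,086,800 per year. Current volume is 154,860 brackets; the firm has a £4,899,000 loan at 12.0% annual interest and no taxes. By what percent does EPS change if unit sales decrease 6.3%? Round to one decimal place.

Contribution at this volume is 154,860 × £13.75 = £2,129,325.00.
Subtracting fixed costs: EBIT = £2,129,325.00 − £1,086,800 = £1,042,525.00.
After interest of £587,880.00, pre-tax earnings = £454,645.00.
DCL = total CM / (EBIT − I) = £2,129,325.00 / £454,645.00 = 4.6835.
%ΔEPS = DCL × %ΔSales = 4.6835 × -6.3% = -29.5%.

-29.5%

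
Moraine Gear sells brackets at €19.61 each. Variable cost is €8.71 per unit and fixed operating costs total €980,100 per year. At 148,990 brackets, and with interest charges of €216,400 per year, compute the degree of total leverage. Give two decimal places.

Total contribution margin = 148,990 × €10.90 = €1,623,991.00.
EBIT = €1,623,991.00 − €980,100 = €643,891.00. Interest = €216,400.00.
DOL = €1,623,991.00 ÷ €643,891.00 = 2.5222; DFL = €643,891.00 ÷ €427,491.00 = 1.5062.
Combined leverage = 2.5222 × 1.5062 = 3.7989.

3.80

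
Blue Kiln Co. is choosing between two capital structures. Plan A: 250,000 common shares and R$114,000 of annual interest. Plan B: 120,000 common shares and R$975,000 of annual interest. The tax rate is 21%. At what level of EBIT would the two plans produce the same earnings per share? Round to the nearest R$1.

R$1,769,769

Set EPS_A = EPS_B: (EBIT − R$114,000)(1 − 0.21) ÷ 250,000 = (EBIT − R$975,000)(1 − 0.21) ÷ 120,000.
Cancelling (1 − t) and cross-multiplying: 120,000·(EBIT − 114,000) = 250,000·(EBIT − 975,000).
EBIT × (250,000 − 120,000) = 975,000 × 250,000 − 114,000 × 120,000 = 230,070,000,000, so EBIT = 230,070,000,000 ÷ 130,000 = 1,769,769.23.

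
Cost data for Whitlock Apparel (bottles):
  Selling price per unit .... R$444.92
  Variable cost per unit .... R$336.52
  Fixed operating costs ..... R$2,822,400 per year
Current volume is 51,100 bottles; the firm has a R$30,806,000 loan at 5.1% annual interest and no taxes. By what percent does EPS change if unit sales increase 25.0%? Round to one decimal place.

+120.9%

Contribution at this volume is 51,100 × R$108.40 = R$5,539,240.00.
Subtracting fixed costs: EBIT = R$5,539,240.00 − R$2,822,400 = R$2,716,840.00.
Interest = R$1,571,106.00, so EBIT − I = R$1,145,734.00.
DCL = total CM / (EBIT − I) = R$5,539,240.00 / R$1,145,734.00 = 4.8347.
EPS therefore changes by 4.8347 × (+25.0%) = +120.9%.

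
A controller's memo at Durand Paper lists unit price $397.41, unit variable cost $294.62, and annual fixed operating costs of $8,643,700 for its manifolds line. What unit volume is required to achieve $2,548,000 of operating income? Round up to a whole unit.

108,880 manifolds

Each unit contributes $397.41 − $294.62 = $102.79.
Units = (FC + target) / CM = ($8,643,700 + $2,548,000) / $102.79 = 108,879.27, so 108,880 manifolds.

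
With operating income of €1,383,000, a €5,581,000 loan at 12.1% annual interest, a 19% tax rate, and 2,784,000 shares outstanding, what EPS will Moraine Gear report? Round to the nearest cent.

€0.21

Interest = €675,301.00, so EBT = €1,383,000 − €675,301.00 = €707,699.00.
Net income = €707,699.00 × (1 − 0.19) = €573,236.19.
Per share: €573,236.19 / 2,784,000 shares = €0.21.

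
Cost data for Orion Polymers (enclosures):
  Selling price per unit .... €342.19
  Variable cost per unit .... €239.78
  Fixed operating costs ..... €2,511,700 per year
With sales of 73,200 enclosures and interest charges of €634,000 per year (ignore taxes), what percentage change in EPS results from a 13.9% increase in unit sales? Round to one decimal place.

At 73,200 units, contribution = 73,200 × €102.41 = €7,496,412.00.
Subtracting fixed costs: EBIT = €7,496,412.00 − €2,511,700 = €4,984,712.00.
Interest = €634,000.00, so EBIT − I = €4,350,712.00.
DCL = total CM / (EBIT − I) = €7,496,412.00 / €4,350,712.00 = 1.7230.
%ΔEPS = DCL × %ΔSales = 1.7230 × +13.9% = +24.0%.

+24.0%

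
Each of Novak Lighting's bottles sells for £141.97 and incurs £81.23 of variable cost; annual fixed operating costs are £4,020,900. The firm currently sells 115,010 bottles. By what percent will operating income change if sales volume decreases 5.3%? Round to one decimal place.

Contribution at this volume is 115,010 × £60.74 = £6,985,707.40.
EBIT = £6,985,707.40 − £4,020,900 = £2,964,807.40.
So DOL = total CM / EBIT = £6,985,707.40 / £2,964,807.40 = 2.3562.
So EBIT moves 2.3562 × (-5.3%) = -12.5%.

-12.5%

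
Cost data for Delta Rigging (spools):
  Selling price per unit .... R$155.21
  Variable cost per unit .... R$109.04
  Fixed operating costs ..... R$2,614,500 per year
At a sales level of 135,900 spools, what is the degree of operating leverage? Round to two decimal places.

1.71

Total contribution margin = 135,900 × R$46.17 = R$6,274,503.00.
EBIT = R$6,274,503.00 − R$2,614,500 = R$3,660,003.00.
So DOL = total CM / EBIT = R$6,274,503.00 / R$3,660,003.00 = 1.7143.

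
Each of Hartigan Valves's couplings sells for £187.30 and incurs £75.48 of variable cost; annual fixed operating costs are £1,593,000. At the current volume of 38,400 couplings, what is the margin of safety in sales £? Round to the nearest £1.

Contribution margin per unit = £187.30 − £75.48 = £111.82. Break-even units = £1,593,000 ÷ £111.82 = 14,246.11; break-even revenue = 14,246.11 × £187.30 = £2,668,296.37.
Actual sales revenue = 38,400 × £187.30 = £7,192,320.00.
Margin of safety = £7,192,320.00 − £2,668,296.37 = £4,524,024.

£4,524,024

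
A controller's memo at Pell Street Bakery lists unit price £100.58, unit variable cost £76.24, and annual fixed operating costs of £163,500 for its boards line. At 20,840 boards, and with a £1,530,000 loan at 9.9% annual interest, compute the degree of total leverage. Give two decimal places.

2.64

Contribution at this volume is 20,840 × £24.34 = £507,245.60.
Operating income = contribution − fixed costs = £507,245.60 − £163,500 = £343,745.60. Interest = £151,470.00, so EBIT − I = £192,275.60.
DCL = contribution ÷ (EBIT − I) = £507,245.60 ÷ £192,275.60 = 2.6381.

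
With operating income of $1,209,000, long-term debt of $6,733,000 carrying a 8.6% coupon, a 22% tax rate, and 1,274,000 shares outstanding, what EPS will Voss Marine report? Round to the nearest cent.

$0.39

Interest = $579,038.00, so EBT = $1,209,000 − $579,038.00 = $629,962.00.
Net income = $629,962.00 × (1 − 0.22) = $491,370.36.
Per share: $491,370.36 / 1,274,000 shares = $0.39.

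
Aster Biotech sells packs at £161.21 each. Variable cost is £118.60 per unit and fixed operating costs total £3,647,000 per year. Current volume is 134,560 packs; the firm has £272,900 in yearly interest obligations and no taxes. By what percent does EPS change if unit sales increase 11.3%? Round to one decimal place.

At 134,560 units, contribution = 134,560 × £42.61 = £5,733,601.60.
Subtracting fixed costs: EBIT = £5,733,601.60 − £3,647,000 = £2,086,601.60.
Interest = £272,900.00, so EBIT − I = £1,813,701.60.
Degree of combined leverage = contribution ÷ (EBIT − I) = £5,733,601.60 ÷ £1,813,701.60 = 3.1613.
EPS therefore changes by 3.1613 × (+11.3%) = +35.7%.

+35.7%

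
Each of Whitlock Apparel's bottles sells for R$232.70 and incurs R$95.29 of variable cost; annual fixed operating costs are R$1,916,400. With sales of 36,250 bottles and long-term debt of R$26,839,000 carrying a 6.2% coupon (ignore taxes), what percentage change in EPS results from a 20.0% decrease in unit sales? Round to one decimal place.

-71.1%

At 36,250 units, contribution = 36,250 × R$137.41 = R$4,981,112.50.
Operating income = contribution − fixed costs = R$4,981,112.50 − R$1,916,400 = R$3,064,712.50.
Interest = R$1,664,018.00, so EBIT − I = R$1,400,694.50.
DCL = total CM / (EBIT − I) = R$4,981,112.50 / R$1,400,694.50 = 3.5562.
%ΔEPS = DCL × %ΔSales = 3.5562 × -20.0% = -71.1%.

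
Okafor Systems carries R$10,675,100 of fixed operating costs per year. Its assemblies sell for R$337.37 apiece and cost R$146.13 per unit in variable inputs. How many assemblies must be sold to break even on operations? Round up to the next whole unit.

55,821 assemblies

Contribution margin per unit = R$337.37 − R$146.13 = R$191.24.
Break-even volume = fixed costs ÷ CM per unit = R$10,675,100 ÷ R$191.24 = 55,820.44, so 55,821 assemblies.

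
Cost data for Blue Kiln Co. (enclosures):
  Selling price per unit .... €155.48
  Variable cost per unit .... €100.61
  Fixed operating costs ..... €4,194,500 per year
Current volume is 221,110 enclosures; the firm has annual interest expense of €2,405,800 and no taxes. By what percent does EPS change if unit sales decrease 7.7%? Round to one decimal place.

-16.9%

Contribution at this volume is 221,110 × €54.87 = €12,132,305.70.
Subtracting fixed costs: EBIT = €12,132,305.70 − €4,194,500 = €7,937,805.70.
Interest = €2,405,800.00, so EBIT − I = €5,532,005.70.
Degree of combined leverage = contribution ÷ (EBIT − I) = €12,132,305.70 ÷ €5,532,005.70 = 2.1931.
EPS therefore changes by 2.1931 × (-7.7%) = -16.9%.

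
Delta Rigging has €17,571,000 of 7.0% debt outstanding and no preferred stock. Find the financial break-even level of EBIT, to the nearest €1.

€1,229,970

Annual interest = 7.0% × €17,571,000 = €1,229,970.00.
Without preferred stock the financial break-even is simply EBIT = interest = €1,229,970.00.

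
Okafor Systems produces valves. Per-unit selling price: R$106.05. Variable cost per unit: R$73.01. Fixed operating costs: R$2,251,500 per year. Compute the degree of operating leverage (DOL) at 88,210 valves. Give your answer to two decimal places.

At 88,210 units, contribution = 88,210 × R$33.04 = R$2,914,458.40.
EBIT = R$2,914,458.40 − R$2,251,500 = R$662,958.40.
Degree of operating leverage = R$2,914,458.40 / R$662,958.40 = 4.3961.

4.40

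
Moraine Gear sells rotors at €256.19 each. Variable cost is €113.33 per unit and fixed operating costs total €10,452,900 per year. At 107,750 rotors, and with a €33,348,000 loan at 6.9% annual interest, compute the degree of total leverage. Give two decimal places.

5.83

Total contribution margin = 107,750 × €142.86 = €15,393,165.00.
Operating income = contribution − fixed costs = €15,393,165.00 − €10,452,900 = €4,940,265.00. Interest = €2,301,012.00, so EBIT − I = €2,639,253.00.
Degree of total leverage = total CM / (EBIT − interest) = €15,393,165.00 / €2,639,253.00 = 5.8324.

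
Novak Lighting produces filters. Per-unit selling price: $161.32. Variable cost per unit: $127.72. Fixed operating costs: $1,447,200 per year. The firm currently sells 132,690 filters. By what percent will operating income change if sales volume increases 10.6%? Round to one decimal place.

+15.7%

Contribution at this volume is 132,690 × $33.60 = $4,458,384.00.
EBIT = $4,458,384.00 − $1,447,200 = $3,011,184.00.
Degree of operating leverage = $4,458,384.00 / $3,011,184.00 = 1.4806.
%ΔEBIT = DOL × %ΔSales = 1.4806 × +10.6% = +15.7%.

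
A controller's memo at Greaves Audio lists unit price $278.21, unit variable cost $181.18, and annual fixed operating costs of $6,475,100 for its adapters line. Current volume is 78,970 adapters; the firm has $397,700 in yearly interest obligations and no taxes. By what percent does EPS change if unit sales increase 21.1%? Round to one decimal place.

+204.7%

Total contribution margin = 78,970 × $97.03 = $7,662,459.10.
EBIT = $7,662,459.10 − $6,475,100 = $1,187,359.10.
Interest = $397,700.00, so EBIT − I = $789,659.10.
DCL = total CM / (EBIT − I) = $7,662,459.10 / $789,659.10 = 9.7035.
EPS therefore changes by 9.7035 × (+21.1%) = +204.7%.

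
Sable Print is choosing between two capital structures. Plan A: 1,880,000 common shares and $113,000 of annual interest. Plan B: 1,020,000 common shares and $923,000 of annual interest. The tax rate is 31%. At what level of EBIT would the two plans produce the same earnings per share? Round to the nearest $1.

$1,883,698

Set EPS_A = EPS_B: (EBIT − $113,000)(1 − 0.31) ÷ 1,880,000 = (EBIT − $923,000)(1 − 0.31) ÷ 1,020,000.
Cancelling (1 − t) and cross-multiplying: 1,020,000·(EBIT − 113,000) = 1,880,000·(EBIT − 923,000).
Solving, EBIT = (923,000·1,880,000 − 113,000·1,020,000) / (1,880,000 − 1,020,000) = 1,619,980,000,000 / 860,000 = 1,883,697.67.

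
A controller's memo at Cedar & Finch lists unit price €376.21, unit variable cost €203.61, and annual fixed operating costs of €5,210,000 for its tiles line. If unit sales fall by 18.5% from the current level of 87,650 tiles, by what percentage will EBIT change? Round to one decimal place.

At 87,650 units, contribution = 87,650 × €172.60 = €15,128,390.00.
EBIT = €15,128,390.00 − €5,210,000 = €9,918,390.00.
So DOL = total CM / EBIT = €15,128,390.00 / €9,918,390.00 = 1.5253.
So EBIT moves 1.5253 × (-18.5%) = -28.2%.

-28.2%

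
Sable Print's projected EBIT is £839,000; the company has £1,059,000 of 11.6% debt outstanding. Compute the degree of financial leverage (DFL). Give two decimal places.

Annual interest charges come to £122,844.00.
Degree of financial leverage = EBIT / (EBIT − interest) = £839,000 / £716,156.00 = 1.1715.

1.17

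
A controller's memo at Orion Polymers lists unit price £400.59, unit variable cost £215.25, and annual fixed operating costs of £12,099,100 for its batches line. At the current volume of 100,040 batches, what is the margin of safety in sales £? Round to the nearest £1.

£13,924,282

Contribution margin per unit = £400.59 − £215.25 = £185.34. Break-even units = £12,099,100 ÷ £185.34 = 65,280.57; break-even revenue = 65,280.57 × £400.59 = £26,150,741.71.
Actual sales revenue = 100,040 × £400.59 = £40,075,023.60.
Margin of safety = £40,075,023.60 − £26,150,741.71 = £13,924,282.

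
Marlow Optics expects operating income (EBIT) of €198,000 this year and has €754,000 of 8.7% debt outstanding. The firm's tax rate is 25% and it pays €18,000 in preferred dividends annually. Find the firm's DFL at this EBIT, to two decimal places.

Interest = €65,598.00.
Preferred dividends grossed up pre-tax: €18,000 / (1 − 0.25) = €24,000.00.
DFL = EBIT ÷ [EBIT − I − D_p/(1−t)] = €198,000 ÷ [€198,000 − €65,598.00 − €24,000.00] = €198,000 ÷ €108,402.00 = 1.8265.

1.83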